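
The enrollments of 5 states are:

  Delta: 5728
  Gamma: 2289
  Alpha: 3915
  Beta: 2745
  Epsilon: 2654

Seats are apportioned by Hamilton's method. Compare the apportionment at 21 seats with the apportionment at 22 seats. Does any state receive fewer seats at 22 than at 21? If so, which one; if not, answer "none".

none

At 21 seats: Delta 7, Gamma 3, Alpha 5, Beta 3, Epsilon 3.
At 22 seats: Delta 7, Gamma 3, Alpha 5, Beta 4, Epsilon 3.
No state's allocation decreased.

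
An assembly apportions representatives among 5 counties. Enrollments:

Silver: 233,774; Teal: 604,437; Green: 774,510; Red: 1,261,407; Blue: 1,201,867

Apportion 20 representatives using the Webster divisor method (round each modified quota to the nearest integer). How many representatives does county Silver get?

Standard divisor 4075995/20 ≈ 203799.75; standard quotas: Silver 1.147, Teal 2.966, Green 3.800, Red 6.189, Blue 5.897.
Rounding to the nearest integer gives Silver 1, Teal 3, Green 4, Red 6, Blue 6 — total 20, matching the house size, so no adjustment is needed.
Silver receives 1.

1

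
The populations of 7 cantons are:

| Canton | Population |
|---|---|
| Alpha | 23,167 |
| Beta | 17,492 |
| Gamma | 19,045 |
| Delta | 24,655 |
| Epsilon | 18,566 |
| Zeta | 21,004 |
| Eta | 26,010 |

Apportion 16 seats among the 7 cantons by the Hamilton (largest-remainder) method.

Total 149939; standard divisor 149939/16 ≈ 9371.188.
Standard quotas: Alpha 2.4722, Beta 1.8666, Gamma 2.0323, Delta 2.6309, Epsilon 1.9812, Zeta 2.2413, Eta 2.7755.
Lower quotas: Alpha 2, Beta 1, Gamma 2, Delta 2, Epsilon 1, Zeta 2, Eta 2 (sum 12, leaving 4 seats).
Remainders in descending order: Epsilon 0.9812, Beta 0.8666, Eta 0.7755, Delta 0.6309, Alpha 0.4722, Zeta 0.2413, Gamma 0.0323.
The surplus seats go to Epsilon, Beta, Eta, Delta.

Alpha 2; Beta 2; Gamma 2; Delta 3; Epsilon 2; Zeta 2; Eta 3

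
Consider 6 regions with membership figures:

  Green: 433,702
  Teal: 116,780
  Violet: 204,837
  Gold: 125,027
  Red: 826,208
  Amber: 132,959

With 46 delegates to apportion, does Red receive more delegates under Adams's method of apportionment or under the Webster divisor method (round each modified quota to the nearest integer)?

Adams: Green 11, Teal 3, Violet 5, Gold 3, Red 20, Amber 4.
Webster: Green 11, Teal 3, Violet 5, Gold 3, Red 21, Amber 3.
Red gets 20 under Adams and 21 under Webster.

Webster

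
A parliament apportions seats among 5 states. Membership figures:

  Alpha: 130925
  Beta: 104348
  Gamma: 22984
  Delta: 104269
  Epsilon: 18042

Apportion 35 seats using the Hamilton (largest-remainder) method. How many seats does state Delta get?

The standard divisor is 380568/35 ≈ 10873.371.
Standard quotas: Alpha 12.0409, Beta 9.5967, Gamma 2.1138, Delta 9.5894, Epsilon 1.6593.
Lower quotas: Alpha 12, Beta 9, Gamma 2, Delta 9, Epsilon 1 (sum 33, leaving 2 seats).
Remainders in descending order: Epsilon 0.6593, Beta 0.5967, Delta 0.5894, Gamma 0.1138, Alpha 0.0409.
Largest remainders: Epsilon, Beta receive the extra seats.
Delta receives 9.

9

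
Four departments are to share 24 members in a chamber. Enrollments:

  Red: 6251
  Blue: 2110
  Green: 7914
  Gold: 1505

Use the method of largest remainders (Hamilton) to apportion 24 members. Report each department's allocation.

Red 8, Blue 3, Green 11, Gold 2

Standard divisor: 17780 ÷ 24 ≈ 740.833.
Standard quotas: Red 8.4378, Blue 2.8481, Green 10.6826, Gold 2.0315.
Lower quotas: Red 8, Blue 2, Green 10, Gold 2 (sum 22, leaving 2 seats).
Remainders in descending order: Blue 0.8481, Green 0.6826, Red 0.4378, Gold 0.0315.
Largest remainders: Blue, Green receive the extra seats.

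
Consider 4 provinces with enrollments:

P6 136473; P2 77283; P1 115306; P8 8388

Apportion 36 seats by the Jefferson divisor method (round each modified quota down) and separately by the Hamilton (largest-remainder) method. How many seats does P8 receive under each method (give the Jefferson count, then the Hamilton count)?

0 and 1

Jefferson: P6 15, P2 8, P1 13, P8 0.
Hamilton: P6 15, P2 8, P1 12, P8 1.
P8 gets 0 under Jefferson and 1 under Hamilton.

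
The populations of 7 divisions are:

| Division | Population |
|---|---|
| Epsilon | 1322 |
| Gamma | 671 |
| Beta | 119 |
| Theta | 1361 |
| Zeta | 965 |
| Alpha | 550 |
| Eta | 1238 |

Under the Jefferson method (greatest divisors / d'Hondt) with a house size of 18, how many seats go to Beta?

0

Standard divisor 6226/18 ≈ 345.889; standard quotas: Epsilon 3.822, Gamma 1.940, Beta 0.344, Theta 3.935, Zeta 2.790, Alpha 1.590, Eta 3.579.
Rounding down gives 3, 1, 0, 3, 2, 1, 3 = 13 seats, so the divisor must be adjusted.
With modified divisor 300: modified quotas Epsilon 4.407, Gamma 2.237, Beta 0.397, Theta 4.537, Zeta 3.217, Alpha 1.833, Eta 4.127.
Rounding down: Epsilon 4, Gamma 2, Beta 0, Theta 4, Zeta 3, Alpha 1, Eta 4 (total 18).
Beta receives 0.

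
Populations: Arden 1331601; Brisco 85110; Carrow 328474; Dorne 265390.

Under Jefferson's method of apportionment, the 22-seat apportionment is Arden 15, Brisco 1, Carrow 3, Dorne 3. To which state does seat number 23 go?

Arden

Priority for the next seat is population ÷ (current seats + 1).
Priorities: Arden 83225.062, Brisco 42555.000, Carrow 82118.500, Dorne 66347.500.
Highest priority: Arden.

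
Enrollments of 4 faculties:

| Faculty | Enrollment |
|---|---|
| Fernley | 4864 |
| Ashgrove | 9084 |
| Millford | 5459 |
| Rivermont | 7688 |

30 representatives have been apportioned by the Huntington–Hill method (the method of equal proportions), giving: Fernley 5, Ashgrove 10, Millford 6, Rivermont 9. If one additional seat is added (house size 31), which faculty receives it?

Fernley

Priority for the next seat is population ÷ (√(s·(s+1))).
Priorities: Fernley 888.041, Ashgrove 866.125, Millford 842.342, Rivermont 810.386.
Highest priority: Fernley.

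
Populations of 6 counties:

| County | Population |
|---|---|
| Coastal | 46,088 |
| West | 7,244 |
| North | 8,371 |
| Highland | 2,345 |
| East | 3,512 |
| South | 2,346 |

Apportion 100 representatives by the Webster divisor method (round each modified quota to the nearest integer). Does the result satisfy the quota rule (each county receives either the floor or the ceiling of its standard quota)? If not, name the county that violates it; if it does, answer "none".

Coastal

Standard quotas: Coastal 65.929, West 10.362, North 11.975, Highland 3.355, East 5.024, South 3.356.
Webster allocation: Coastal 67, West 10, North 12, Highland 3, East 5, South 3.
Coastal has quota 65.929 (lower 65, upper 66) but receives 67 — outside the quota interval.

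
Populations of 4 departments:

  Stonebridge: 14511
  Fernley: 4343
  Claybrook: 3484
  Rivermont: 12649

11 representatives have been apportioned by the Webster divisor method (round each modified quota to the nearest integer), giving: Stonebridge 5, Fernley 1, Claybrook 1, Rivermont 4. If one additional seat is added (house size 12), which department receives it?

Priority for the next seat is population ÷ (current seats + 0.5).
Priorities: Stonebridge 2638.364, Fernley 2895.333, Claybrook 2322.667, Rivermont 2810.889.
Highest priority: Fernley.

Fernley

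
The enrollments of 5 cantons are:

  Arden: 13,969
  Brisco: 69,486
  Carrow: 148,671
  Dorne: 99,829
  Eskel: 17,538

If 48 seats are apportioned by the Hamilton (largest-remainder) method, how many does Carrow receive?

20

Total 349493; standard divisor 349493/48 ≈ 7281.104.
Standard quotas: Arden 1.9185, Brisco 9.5433, Carrow 20.4187, Dorne 13.7107, Eskel 2.4087.
Lower quotas: Arden 1, Brisco 9, Carrow 20, Dorne 13, Eskel 2 (sum 45, leaving 3 seats).
Remainders in descending order: Arden 0.9185, Dorne 0.7107, Brisco 0.5433, Carrow 0.4187, Eskel 0.4087.
Largest remainders: Arden, Dorne, Brisco receive the extra seats.
Carrow receives 20.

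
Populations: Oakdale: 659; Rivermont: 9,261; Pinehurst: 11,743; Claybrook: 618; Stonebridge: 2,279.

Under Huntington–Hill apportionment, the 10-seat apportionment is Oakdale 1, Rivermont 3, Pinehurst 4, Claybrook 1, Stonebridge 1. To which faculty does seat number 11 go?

Priority for the next seat is population ÷ (√(s·(s+1))).
Priorities: Oakdale 465.983, Rivermont 2673.420, Pinehurst 2625.815, Claybrook 436.992, Stonebridge 1611.496.
Highest priority: Rivermont.

Rivermont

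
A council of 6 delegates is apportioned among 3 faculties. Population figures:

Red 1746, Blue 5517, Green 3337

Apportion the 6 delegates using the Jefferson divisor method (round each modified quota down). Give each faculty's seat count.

Standard divisor 10600/6 ≈ 1766.667; standard quotas: Red 0.988, Blue 3.123, Green 1.889.
Rounding down gives 0, 3, 1 = 4 seats, so the divisor must be adjusted.
With modified divisor 1500: modified quotas Red 1.164, Blue 3.678, Green 2.225.
Rounding down: Red 1, Blue 3, Green 2 (total 6).

Red=1; Blue=3; Green=2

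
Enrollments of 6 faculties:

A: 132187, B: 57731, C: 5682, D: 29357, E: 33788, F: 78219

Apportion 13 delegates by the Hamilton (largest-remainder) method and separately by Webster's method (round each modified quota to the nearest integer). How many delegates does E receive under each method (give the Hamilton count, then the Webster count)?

Hamilton: A 5, B 2, C 0, D 1, E 2, F 3.
Webster: A 6, B 2, C 0, D 1, E 1, F 3.
E gets 2 under Hamilton and 1 under Webster.

2 and 1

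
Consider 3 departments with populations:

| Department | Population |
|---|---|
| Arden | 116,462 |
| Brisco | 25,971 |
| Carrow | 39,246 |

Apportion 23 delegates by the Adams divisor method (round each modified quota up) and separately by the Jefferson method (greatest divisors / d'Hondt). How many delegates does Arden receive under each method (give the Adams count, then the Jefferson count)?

14 and 15

Adams: Arden 14, Brisco 4, Carrow 5.
Jefferson: Arden 15, Brisco 3, Carrow 5.
Arden gets 14 under Adams and 15 under Jefferson.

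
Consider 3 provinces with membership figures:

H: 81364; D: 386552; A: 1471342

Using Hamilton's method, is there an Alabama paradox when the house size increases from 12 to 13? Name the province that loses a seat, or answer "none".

At 12 seats: H 1, D 2, A 9.
At 13 seats: H 0, D 3, A 10.
H drops from 1 to 0.

H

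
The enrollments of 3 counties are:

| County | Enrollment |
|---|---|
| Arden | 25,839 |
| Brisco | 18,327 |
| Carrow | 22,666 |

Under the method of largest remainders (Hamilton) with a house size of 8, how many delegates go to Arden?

3

Total 66832; standard divisor 66832/8 = 8354.
Standard quotas: Arden 3.0930, Brisco 2.1938, Carrow 2.7132.
Lower quotas: Arden 3, Brisco 2, Carrow 2 (sum 7, leaving 1 seat).
Remainders in descending order: Carrow 0.7132, Brisco 0.1938, Arden 0.0930.
Largest remainder: Carrow receives the extra seat.
Arden receives 3.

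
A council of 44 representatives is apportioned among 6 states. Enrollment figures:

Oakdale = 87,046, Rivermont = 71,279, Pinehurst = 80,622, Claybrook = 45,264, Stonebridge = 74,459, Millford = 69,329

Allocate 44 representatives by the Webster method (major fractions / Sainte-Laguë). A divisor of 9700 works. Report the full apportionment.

With modified divisor 9700: modified quotas Oakdale 8.974, Rivermont 7.348, Pinehurst 8.312, Claybrook 4.666, Stonebridge 7.676, Millford 7.147.
Rounding to the nearest integer: Oakdale 9, Rivermont 7, Pinehurst 8, Claybrook 5, Stonebridge 8, Millford 7 (total 44).

Oakdale 9; Rivermont 7; Pinehurst 8; Claybrook 5; Stonebridge 8; Millford 7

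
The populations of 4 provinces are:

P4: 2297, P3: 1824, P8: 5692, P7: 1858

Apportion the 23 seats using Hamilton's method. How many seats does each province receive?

Standard divisor: 11671 ÷ 23 ≈ 507.435.
Standard quotas: P4 4.5267, P3 3.5946, P8 11.2172, P7 3.6616.
Lower quotas: P4 4, P3 3, P8 11, P7 3 (sum 21, leaving 2 seats).
Remainders in descending order: P7 0.6616, P3 0.5946, P4 0.5267, P8 0.2172.
Largest remainders: P7, P3 receive the extra seats.

P4 4, P3 4, P8 11, P7 4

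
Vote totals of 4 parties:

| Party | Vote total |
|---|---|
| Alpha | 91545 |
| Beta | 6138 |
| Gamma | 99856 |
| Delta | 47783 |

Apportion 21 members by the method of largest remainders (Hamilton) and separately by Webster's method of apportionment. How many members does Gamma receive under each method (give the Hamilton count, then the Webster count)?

9 and 8

Hamilton: Alpha 8, Beta 0, Gamma 9, Delta 4.
Webster: Alpha 8, Beta 1, Gamma 8, Delta 4.
Gamma gets 9 under Hamilton and 8 under Webster.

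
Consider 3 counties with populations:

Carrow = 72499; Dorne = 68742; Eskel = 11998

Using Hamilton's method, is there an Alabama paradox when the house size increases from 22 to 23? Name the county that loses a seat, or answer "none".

none

At 22 seats: Carrow 10, Dorne 10, Eskel 2.
At 23 seats: Carrow 11, Dorne 10, Eskel 2.
No county's allocation decreased.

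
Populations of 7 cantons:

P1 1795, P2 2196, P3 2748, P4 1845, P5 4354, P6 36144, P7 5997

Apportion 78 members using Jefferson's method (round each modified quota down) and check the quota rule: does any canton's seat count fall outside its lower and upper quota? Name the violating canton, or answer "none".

Standard quotas: P1 2.542, P2 3.110, P3 3.892, P4 2.613, P5 6.166, P6 51.185, P7 8.493.
Jefferson allocation: P1 2, P2 3, P3 4, P4 2, P5 6, P6 53, P7 8.
P6 has quota 51.185 (lower 51, upper 52) but receives 53 — outside the quota interval.

P6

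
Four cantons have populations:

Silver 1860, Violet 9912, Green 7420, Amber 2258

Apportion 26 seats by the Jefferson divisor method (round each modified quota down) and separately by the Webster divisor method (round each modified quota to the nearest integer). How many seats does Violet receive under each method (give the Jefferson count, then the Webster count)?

13 and 12

Jefferson: Silver 2, Violet 13, Green 9, Amber 2.
Webster: Silver 2, Violet 12, Green 9, Amber 3.
Violet gets 13 under Jefferson and 12 under Webster.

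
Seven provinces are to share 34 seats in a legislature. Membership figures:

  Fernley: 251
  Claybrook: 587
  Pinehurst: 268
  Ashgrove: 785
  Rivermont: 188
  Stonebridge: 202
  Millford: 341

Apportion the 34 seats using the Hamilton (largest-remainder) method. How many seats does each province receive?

Fernley 3; Claybrook 8; Pinehurst 4; Ashgrove 10; Rivermont 2; Stonebridge 3; Millford 4

Total 2622; standard divisor 2622/34 ≈ 77.118.
Standard quotas: Fernley 3.255, Claybrook 7.612, Pinehurst 3.475, Ashgrove 10.179, Rivermont 2.438, Stonebridge 2.619, Millford 4.422.
Lower quotas: Fernley 3, Claybrook 7, Pinehurst 3, Ashgrove 10, Rivermont 2, Stonebridge 2, Millford 4 (sum 31, leaving 3 seats).
Remainders in descending order: Stonebridge 0.619, Claybrook 0.612, Pinehurst 0.475, Rivermont 0.438, Millford 0.422, Fernley 0.255, Ashgrove 0.179.
Largest remainders: Stonebridge, Claybrook, Pinehurst receive the extra seats.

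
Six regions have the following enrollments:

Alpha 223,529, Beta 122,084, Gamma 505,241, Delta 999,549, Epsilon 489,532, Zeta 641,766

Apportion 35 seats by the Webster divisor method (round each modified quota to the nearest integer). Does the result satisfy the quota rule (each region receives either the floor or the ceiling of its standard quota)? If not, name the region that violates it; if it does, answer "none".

none

Standard quotas: Alpha 2.624, Beta 1.433, Gamma 5.931, Delta 11.733, Epsilon 5.746, Zeta 7.533.
Webster allocation: Alpha 3, Beta 1, Gamma 6, Delta 12, Epsilon 6, Zeta 7.
Every allocation lies between the lower and upper quota.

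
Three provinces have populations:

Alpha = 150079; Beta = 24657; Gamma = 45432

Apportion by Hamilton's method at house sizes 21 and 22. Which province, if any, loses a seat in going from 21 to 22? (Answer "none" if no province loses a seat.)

At 21 seats: Alpha 14, Beta 3, Gamma 4.
At 22 seats: Alpha 15, Beta 2, Gamma 5.
Beta drops from 3 to 2.

Beta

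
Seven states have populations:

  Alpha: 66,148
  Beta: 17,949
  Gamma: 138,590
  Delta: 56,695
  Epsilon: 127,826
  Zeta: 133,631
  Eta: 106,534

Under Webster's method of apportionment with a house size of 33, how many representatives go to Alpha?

Standard divisor 647373/33 ≈ 19617.364; standard quotas: Alpha 3.372, Beta 0.915, Gamma 7.065, Delta 2.890, Epsilon 6.516, Zeta 6.812, Eta 5.431.
Rounding to the nearest integer gives Alpha 3, Beta 1, Gamma 7, Delta 3, Epsilon 7, Zeta 7, Eta 5 — total 33, matching the house size, so no adjustment is needed.
Alpha receives 3.

3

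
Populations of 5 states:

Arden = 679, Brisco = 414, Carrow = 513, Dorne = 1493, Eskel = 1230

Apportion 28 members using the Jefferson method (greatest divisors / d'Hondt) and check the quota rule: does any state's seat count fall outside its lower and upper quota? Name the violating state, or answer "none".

Standard quotas: Arden 4.392, Brisco 2.678, Carrow 3.318, Dorne 9.657, Eskel 7.956.
Jefferson allocation: Arden 4, Brisco 3, Carrow 3, Dorne 10, Eskel 8.
Every allocation lies between the lower and upper quota.

none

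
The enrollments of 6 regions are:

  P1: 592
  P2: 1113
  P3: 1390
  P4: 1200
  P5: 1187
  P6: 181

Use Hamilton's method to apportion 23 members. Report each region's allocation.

P1: 2, P2: 4, P3: 6, P4: 5, P5: 5, P6: 1

Total 5663; standard divisor 5663/23 ≈ 246.217.
Standard quotas: P1 2.404, P2 4.520, P3 5.645, P4 4.874, P5 4.821, P6 0.735.
Lower quotas: P1 2, P2 4, P3 5, P4 4, P5 4, P6 0 (sum 19, leaving 4 seats).
Remainders in descending order: P4 0.874, P5 0.821, P6 0.735, P3 0.645, P2 0.520, P1 0.404.
The surplus seats go to P4, P5, P6, P3.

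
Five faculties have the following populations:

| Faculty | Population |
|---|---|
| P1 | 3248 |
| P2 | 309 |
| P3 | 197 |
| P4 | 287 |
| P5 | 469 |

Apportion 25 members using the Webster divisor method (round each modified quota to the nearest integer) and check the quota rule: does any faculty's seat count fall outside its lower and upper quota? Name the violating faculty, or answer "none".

P1

Standard quotas: P1 18.004, P2 1.713, P3 1.092, P4 1.591, P5 2.600.
Webster allocation: P1 17, P2 2, P3 1, P4 2, P5 3.
P1 has quota 18.004 (lower 18, upper 19) but receives 17 — outside the quota interval.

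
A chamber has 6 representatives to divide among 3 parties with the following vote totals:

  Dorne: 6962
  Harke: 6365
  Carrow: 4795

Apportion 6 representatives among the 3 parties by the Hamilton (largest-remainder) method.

Dorne 2, Harke 2, Carrow 2

Total 18122; standard divisor 18122/6 ≈ 3020.333.
Standard quotas: Dorne 2.3050, Harke 2.1074, Carrow 1.5876.
Lower quotas: Dorne 2, Harke 2, Carrow 1 (sum 5, leaving 1 seat).
Remainders in descending order: Carrow 0.5876, Dorne 0.3050, Harke 0.1074.
The surplus seat goes to Carrow.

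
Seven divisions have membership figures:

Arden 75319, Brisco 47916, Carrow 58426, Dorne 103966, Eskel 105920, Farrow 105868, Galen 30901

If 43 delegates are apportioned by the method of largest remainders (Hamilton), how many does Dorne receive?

The standard divisor is 528316/43 ≈ 12286.419.
Standard quotas: Arden 6.1303, Brisco 3.8999, Carrow 4.7553, Dorne 8.4619, Eskel 8.6209, Farrow 8.6167, Galen 2.5151.
Lower quotas: Arden 6, Brisco 3, Carrow 4, Dorne 8, Eskel 8, Farrow 8, Galen 2 (sum 39, leaving 4 seats).
Remainders in descending order: Brisco 0.8999, Carrow 0.7553, Eskel 0.6209, Farrow 0.6167, Galen 0.5151, Dorne 0.4619, Arden 0.1303.
The surplus seats go to Brisco, Carrow, Eskel, Farrow.
Dorne receives 8.

8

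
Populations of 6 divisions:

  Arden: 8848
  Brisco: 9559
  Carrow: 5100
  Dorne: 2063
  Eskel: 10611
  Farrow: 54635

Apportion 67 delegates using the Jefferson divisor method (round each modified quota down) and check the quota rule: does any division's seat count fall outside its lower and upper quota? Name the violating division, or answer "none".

Farrow

Standard quotas: Arden 6.528, Brisco 7.052, Carrow 3.763, Dorne 1.522, Eskel 7.828, Farrow 40.307.
Jefferson allocation: Arden 6, Brisco 7, Carrow 3, Dorne 1, Eskel 8, Farrow 42.
Farrow has quota 40.307 (lower 40, upper 41) but receives 42 — outside the quota interval.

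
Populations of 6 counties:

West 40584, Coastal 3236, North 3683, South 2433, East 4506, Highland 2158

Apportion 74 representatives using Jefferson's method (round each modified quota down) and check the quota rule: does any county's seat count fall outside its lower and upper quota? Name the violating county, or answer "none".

West

Standard quotas: West 53.060, Coastal 4.231, North 4.815, South 3.181, East 5.891, Highland 2.821.
Jefferson allocation: West 55, Coastal 4, North 4, South 3, East 6, Highland 2.
West has quota 53.060 (lower 53, upper 54) but receives 55 — outside the quota interval.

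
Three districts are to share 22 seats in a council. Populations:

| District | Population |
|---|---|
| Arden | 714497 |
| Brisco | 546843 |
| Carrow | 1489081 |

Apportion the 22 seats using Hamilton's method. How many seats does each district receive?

Total 2750421; standard divisor 2750421/22 ≈ 125019.136.
Standard quotas: Arden 5.7151, Brisco 4.3741, Carrow 11.9108.
Lower quotas: Arden 5, Brisco 4, Carrow 11 (sum 20, leaving 2 seats).
Remainders in descending order: Carrow 0.9108, Arden 0.7151, Brisco 0.3741.
Largest remainders: Carrow, Arden receive the extra seats.

Arden=6, Brisco=4, Carrow=12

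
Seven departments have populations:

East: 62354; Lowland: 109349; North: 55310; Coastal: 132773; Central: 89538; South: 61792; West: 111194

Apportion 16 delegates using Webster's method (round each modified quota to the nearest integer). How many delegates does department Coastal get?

Standard divisor 622310/16 ≈ 38894.375; standard quotas: East 1.603, Lowland 2.811, North 1.422, Coastal 3.414, Central 2.302, South 1.589, West 2.859.
Rounding to the nearest integer gives East 2, Lowland 3, North 1, Coastal 3, Central 2, South 2, West 3 — total 16, matching the house size, so no adjustment is needed.
Coastal receives 3.

3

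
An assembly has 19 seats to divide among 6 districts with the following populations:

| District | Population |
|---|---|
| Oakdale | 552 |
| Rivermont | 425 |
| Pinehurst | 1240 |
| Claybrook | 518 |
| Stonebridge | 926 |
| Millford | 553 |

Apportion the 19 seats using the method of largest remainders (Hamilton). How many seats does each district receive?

Standard divisor: 4214 ÷ 19 ≈ 221.789.
Standard quotas: Oakdale 2.489, Rivermont 1.916, Pinehurst 5.591, Claybrook 2.336, Stonebridge 4.175, Millford 2.493.
Lower quotas: Oakdale 2, Rivermont 1, Pinehurst 5, Claybrook 2, Stonebridge 4, Millford 2 (sum 16, leaving 3 seats).
Remainders in descending order: Rivermont 0.916, Pinehurst 0.591, Millford 0.493, Oakdale 0.489, Claybrook 0.336, Stonebridge 0.175.
Largest remainders: Rivermont, Pinehurst, Millford receive the extra seats.

Oakdale=2, Rivermont=2, Pinehurst=6, Claybrook=2, Stonebridge=4, Millford=3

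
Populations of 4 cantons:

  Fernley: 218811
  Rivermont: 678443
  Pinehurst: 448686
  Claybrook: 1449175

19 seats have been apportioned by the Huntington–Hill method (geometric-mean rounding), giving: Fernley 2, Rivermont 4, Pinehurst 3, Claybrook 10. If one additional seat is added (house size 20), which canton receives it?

Rivermont

Priority for the next seat is population ÷ (√(s·(s+1))).
Priorities: Fernley 89329.217, Rivermont 151704.467, Pinehurst 129524.491, Claybrook 138173.415.
Highest priority: Rivermont.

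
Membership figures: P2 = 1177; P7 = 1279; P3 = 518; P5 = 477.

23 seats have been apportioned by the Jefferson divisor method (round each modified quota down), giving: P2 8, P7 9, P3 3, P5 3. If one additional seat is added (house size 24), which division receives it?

P2

Priority for the next seat is population ÷ (current seats + 1).
Priorities: P2 130.778, P7 127.900, P3 129.500, P5 119.250.
Highest priority: P2.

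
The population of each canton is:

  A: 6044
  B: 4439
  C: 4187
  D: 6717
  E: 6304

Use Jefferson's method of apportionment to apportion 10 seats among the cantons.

A: 2; B: 2; C: 1; D: 3; E: 2

Standard divisor 27691/10 ≈ 2769.1; standard quotas: A 2.183, B 1.603, C 1.512, D 2.426, E 2.277.
Rounding down gives 2, 1, 1, 2, 2 = 8 seats, so the divisor must be adjusted.
With modified divisor 2160: modified quotas A 2.798, B 2.055, C 1.938, D 3.110, E 2.919.
Rounding down: A 2, B 2, C 1, D 3, E 2 (total 10).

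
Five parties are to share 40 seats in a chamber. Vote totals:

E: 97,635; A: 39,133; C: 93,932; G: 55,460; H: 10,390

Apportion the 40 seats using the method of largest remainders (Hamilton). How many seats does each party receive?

The standard divisor is 296550/40 ≈ 7413.75.
Standard quotas: E 13.1694, A 5.2784, C 12.6700, G 7.4807, H 1.4015.
Lower quotas: E 13, A 5, C 12, G 7, H 1 (sum 38, leaving 2 seats).
Remainders in descending order: C 0.6700, G 0.4807, H 0.4015, A 0.2784, E 0.1694.
The surplus seats go to C, G.

E: 13; A: 5; C: 13; G: 8; H: 1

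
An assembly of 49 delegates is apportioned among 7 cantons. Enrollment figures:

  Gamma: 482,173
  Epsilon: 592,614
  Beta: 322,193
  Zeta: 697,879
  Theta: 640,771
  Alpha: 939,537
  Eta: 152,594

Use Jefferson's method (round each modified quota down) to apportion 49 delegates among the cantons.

Standard divisor 3827761/49 ≈ 78117.571; standard quotas: Gamma 6.172, Epsilon 7.586, Beta 4.124, Zeta 8.934, Theta 8.203, Alpha 12.027, Eta 1.953.
Rounding down gives 6, 7, 4, 8, 8, 12, 1 = 46 seats, so the divisor must be adjusted.
With modified divisor 73200: modified quotas Gamma 6.587, Epsilon 8.096, Beta 4.402, Zeta 9.534, Theta 8.754, Alpha 12.835, Eta 2.085.
Rounding down: Gamma 6, Epsilon 8, Beta 4, Zeta 9, Theta 8, Alpha 12, Eta 2 (total 49).

Gamma 6, Epsilon 8, Beta 4, Zeta 9, Theta 8, Alpha 12, Eta 2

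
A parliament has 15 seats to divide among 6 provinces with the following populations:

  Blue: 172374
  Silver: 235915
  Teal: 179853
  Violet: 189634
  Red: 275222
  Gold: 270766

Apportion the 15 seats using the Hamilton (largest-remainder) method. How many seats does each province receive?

The standard divisor is 1323764/15 ≈ 88250.933.
Standard quotas: Blue 1.9532, Silver 2.6732, Teal 2.0380, Violet 2.1488, Red 3.1186, Gold 3.0681.
Lower quotas: Blue 1, Silver 2, Teal 2, Violet 2, Red 3, Gold 3 (sum 13, leaving 2 seats).
Remainders in descending order: Blue 0.9532, Silver 0.6732, Violet 0.1488, Red 0.1186, Gold 0.0681, Teal 0.0380.
The surplus seats go to Blue, Silver.

Blue 2; Silver 3; Teal 2; Violet 2; Red 3; Gold 3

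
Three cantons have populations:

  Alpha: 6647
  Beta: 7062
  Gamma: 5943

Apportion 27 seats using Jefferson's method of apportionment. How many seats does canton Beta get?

10

Standard divisor 19652/27 ≈ 727.852; standard quotas: Alpha 9.132, Beta 9.703, Gamma 8.165.
Rounding down gives 9, 9, 8 = 26 seats, so the divisor must be adjusted.
With modified divisor 700: modified quotas Alpha 9.496, Beta 10.089, Gamma 8.490.
Rounding down: Alpha 9, Beta 10, Gamma 8 (total 27).
Beta receives 10.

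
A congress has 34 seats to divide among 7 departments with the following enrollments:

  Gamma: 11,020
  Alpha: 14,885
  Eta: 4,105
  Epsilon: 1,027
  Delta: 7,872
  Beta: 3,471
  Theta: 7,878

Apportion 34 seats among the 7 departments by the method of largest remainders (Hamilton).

Gamma=8, Alpha=10, Eta=3, Epsilon=1, Delta=5, Beta=2, Theta=5

The standard divisor is 50258/34 ≈ 1478.176.
Standard quotas: Gamma 7.4551, Alpha 10.0698, Eta 2.7771, Epsilon 0.6948, Delta 5.3255, Beta 2.3482, Theta 5.3295.
Lower quotas: Gamma 7, Alpha 10, Eta 2, Epsilon 0, Delta 5, Beta 2, Theta 5 (sum 31, leaving 3 seats).
Remainders in descending order: Eta 0.7771, Epsilon 0.6948, Gamma 0.4551, Beta 0.3482, Theta 0.3295, Delta 0.3255, Alpha 0.0698.
Largest remainders: Eta, Epsilon, Gamma receive the extra seats.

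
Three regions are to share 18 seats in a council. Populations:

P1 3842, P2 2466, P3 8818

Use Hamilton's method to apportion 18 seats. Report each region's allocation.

The standard divisor is 15126/18 ≈ 840.333.
Standard quotas: P1 4.5720, P2 2.9345, P3 10.4935.
Lower quotas: P1 4, P2 2, P3 10 (sum 16, leaving 2 seats).
Remainders in descending order: P2 0.9345, P1 0.5720, P3 0.4935.
The surplus seats go to P2, P1.

P1=5; P2=3; P3=10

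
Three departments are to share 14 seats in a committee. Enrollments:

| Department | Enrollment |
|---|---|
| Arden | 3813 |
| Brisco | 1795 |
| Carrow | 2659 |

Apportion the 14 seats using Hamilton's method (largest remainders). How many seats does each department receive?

The standard divisor is 8267/14 ≈ 590.5.
Standard quotas: Arden 6.457, Brisco 3.040, Carrow 4.503.
Lower quotas: Arden 6, Brisco 3, Carrow 4 (sum 13, leaving 1 seat).
Remainders in descending order: Carrow 0.503, Arden 0.457, Brisco 0.040.
Largest remainder: Carrow receives the extra seat.

Arden=6, Brisco=3, Carrow=5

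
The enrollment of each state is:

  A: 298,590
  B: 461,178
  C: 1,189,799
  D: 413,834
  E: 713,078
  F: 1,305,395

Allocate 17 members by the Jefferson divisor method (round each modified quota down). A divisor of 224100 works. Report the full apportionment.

With modified divisor 224100: modified quotas A 1.332, B 2.058, C 5.309, D 1.847, E 3.182, F 5.825.
Rounding down: A 1, B 2, C 5, D 1, E 3, F 5 (total 17).

A=1; B=2; C=5; D=1; E=3; F=5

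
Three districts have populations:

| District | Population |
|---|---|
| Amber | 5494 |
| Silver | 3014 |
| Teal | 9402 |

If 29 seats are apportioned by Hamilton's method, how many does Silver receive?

Standard divisor: 17910 ÷ 29 ≈ 617.586.
Standard quotas: Amber 8.8959, Silver 4.8803, Teal 15.2238.
Lower quotas: Amber 8, Silver 4, Teal 15 (sum 27, leaving 2 seats).
Remainders in descending order: Amber 0.8959, Silver 0.8803, Teal 0.2238.
The surplus seats go to Amber, Silver.
Silver receives 5.

5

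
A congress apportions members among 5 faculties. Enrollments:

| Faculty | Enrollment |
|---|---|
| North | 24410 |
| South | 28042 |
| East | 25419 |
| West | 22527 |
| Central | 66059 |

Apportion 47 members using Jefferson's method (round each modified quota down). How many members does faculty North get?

7

Standard divisor 166457/47 ≈ 3541.638; standard quotas: North 6.892, South 7.918, East 7.177, West 6.361, Central 18.652.
Rounding down gives 6, 7, 7, 6, 18 = 44 seats, so the divisor must be adjusted.
With modified divisor 3400: modified quotas North 7.179, South 8.248, East 7.476, West 6.626, Central 19.429.
Rounding down: North 7, South 8, East 7, West 6, Central 19 (total 47).
North receives 7.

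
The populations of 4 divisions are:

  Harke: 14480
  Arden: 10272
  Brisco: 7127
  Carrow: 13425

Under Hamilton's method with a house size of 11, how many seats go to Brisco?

Standard divisor: 45304 ÷ 11 ≈ 4118.545.
Standard quotas: Harke 3.5158, Arden 2.4941, Brisco 1.7305, Carrow 3.2596.
Lower quotas: Harke 3, Arden 2, Brisco 1, Carrow 3 (sum 9, leaving 2 seats).
Remainders in descending order: Brisco 0.7305, Harke 0.5158, Arden 0.4941, Carrow 0.2596.
The surplus seats go to Brisco, Harke.
Brisco receives 2.

2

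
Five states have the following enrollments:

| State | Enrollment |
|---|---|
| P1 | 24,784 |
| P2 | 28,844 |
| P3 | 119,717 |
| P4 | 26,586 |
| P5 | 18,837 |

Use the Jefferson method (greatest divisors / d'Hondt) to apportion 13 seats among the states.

Standard divisor 218768/13 ≈ 16828.308; standard quotas: P1 1.473, P2 1.714, P3 7.114, P4 1.580, P5 1.119.
Rounding down gives 1, 1, 7, 1, 1 = 11 seats, so the divisor must be adjusted.
With modified divisor 13900: modified quotas P1 1.783, P2 2.075, P3 8.613, P4 1.913, P5 1.355.
Rounding down: P1 1, P2 2, P3 8, P4 1, P5 1 (total 13).

P1 1, P2 2, P3 8, P4 1, P5 1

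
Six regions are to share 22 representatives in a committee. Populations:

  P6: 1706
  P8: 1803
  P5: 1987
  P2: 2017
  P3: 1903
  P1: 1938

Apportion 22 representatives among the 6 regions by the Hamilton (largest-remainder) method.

The standard divisor is 11354/22 ≈ 516.091.
Standard quotas: P6 3.306, P8 3.494, P5 3.850, P2 3.908, P3 3.687, P1 3.755.
Lower quotas: P6 3, P8 3, P5 3, P2 3, P3 3, P1 3 (sum 18, leaving 4 seats).
Remainders in descending order: P2 0.908, P5 0.850, P1 0.755, P3 0.687, P8 0.494, P6 0.306.
The surplus seats go to P2, P5, P1, P3.

P6 3, P8 3, P5 4, P2 4, P3 4, P1 4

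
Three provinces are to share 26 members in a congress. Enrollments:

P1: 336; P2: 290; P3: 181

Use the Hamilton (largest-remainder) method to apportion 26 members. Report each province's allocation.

The standard divisor is 807/26 ≈ 31.038.
Standard quotas: P1 10.825, P2 9.343, P3 5.831.
Lower quotas: P1 10, P2 9, P3 5 (sum 24, leaving 2 seats).
Remainders in descending order: P3 0.831, P1 0.825, P2 0.343.
The surplus seats go to P3, P1.

P1 11, P2 9, P3 6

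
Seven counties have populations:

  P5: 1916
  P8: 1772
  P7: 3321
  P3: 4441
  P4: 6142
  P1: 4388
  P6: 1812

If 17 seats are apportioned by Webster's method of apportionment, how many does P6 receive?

Standard divisor 23792/17 ≈ 1399.529; standard quotas: P5 1.369, P8 1.266, P7 2.373, P3 3.173, P4 4.389, P1 3.135, P6 1.295.
Rounding to the nearest integer gives 1, 1, 2, 3, 4, 3, 1 = 15 seats, so the divisor must be adjusted.
With modified divisor 1300: modified quotas P5 1.474, P8 1.363, P7 2.555, P3 3.416, P4 4.725, P1 3.375, P6 1.394.
Rounding to the nearest integer: P5 1, P8 1, P7 3, P3 3, P4 5, P1 3, P6 1 (total 17).
P6 receives 1.

1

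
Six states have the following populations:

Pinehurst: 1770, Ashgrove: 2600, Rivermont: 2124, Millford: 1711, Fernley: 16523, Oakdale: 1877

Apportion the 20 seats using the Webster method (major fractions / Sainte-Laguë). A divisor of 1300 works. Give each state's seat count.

With modified divisor 1300: modified quotas Pinehurst 1.362, Ashgrove 2.000, Rivermont 1.634, Millford 1.316, Fernley 12.710, Oakdale 1.444.
Rounding to the nearest integer: Pinehurst 1, Ashgrove 2, Rivermont 2, Millford 1, Fernley 13, Oakdale 1 (total 20).

Pinehurst 1; Ashgrove 2; Rivermont 2; Millford 1; Fernley 13; Oakdale 1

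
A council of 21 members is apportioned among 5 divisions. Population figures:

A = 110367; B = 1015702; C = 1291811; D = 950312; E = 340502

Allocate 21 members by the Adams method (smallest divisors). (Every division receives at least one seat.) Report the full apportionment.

Standard divisor 3708694/21 ≈ 176604.476; standard quotas: A 0.625, B 5.751, C 7.315, D 5.381, E 1.928.
Rounding up gives 1, 6, 8, 6, 2 = 23 seats, so the divisor must be adjusted.
With modified divisor 196600: modified quotas A 0.561, B 5.166, C 6.571, D 4.834, E 1.732.
Rounding up: A 1, B 6, C 7, D 5, E 2 (total 21).

A 1; B 6; C 7; D 5; E 2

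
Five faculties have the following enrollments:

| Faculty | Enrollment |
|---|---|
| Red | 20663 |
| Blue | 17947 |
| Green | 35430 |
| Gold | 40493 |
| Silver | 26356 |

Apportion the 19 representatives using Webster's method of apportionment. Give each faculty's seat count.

Standard divisor 140889/19 ≈ 7415.211; standard quotas: Red 2.787, Blue 2.420, Green 4.778, Gold 5.461, Silver 3.554.
Rounding to the nearest integer gives Red 3, Blue 2, Green 5, Gold 5, Silver 4 — total 19, matching the house size, so no adjustment is needed.

Red 3, Blue 2, Green 5, Gold 5, Silver 4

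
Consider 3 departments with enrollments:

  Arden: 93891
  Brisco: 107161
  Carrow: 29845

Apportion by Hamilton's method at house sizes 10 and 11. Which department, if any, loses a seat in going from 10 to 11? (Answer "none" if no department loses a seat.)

none

At 10 seats: Arden 4, Brisco 5, Carrow 1.
At 11 seats: Arden 5, Brisco 5, Carrow 1.
No department's allocation decreased.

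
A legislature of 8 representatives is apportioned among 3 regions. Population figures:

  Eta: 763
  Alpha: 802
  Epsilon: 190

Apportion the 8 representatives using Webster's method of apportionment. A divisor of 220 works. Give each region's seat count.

With modified divisor 220: modified quotas Eta 3.468, Alpha 3.645, Epsilon 0.864.
Rounding to the nearest integer: Eta 3, Alpha 4, Epsilon 1 (total 8).

Eta=3; Alpha=4; Epsilon=1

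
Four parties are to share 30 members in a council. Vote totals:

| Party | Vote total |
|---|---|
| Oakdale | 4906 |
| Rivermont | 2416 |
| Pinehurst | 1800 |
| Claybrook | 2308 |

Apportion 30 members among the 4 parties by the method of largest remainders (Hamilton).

Oakdale 13, Rivermont 6, Pinehurst 5, Claybrook 6

The standard divisor is 11430/30 = 381.
Standard quotas: Oakdale 12.877, Rivermont 6.341, Pinehurst 4.724, Claybrook 6.058.
Lower quotas: Oakdale 12, Rivermont 6, Pinehurst 4, Claybrook 6 (sum 28, leaving 2 seats).
Remainders in descending order: Oakdale 0.877, Pinehurst 0.724, Rivermont 0.341, Claybrook 0.058.
The surplus seats go to Oakdale, Pinehurst.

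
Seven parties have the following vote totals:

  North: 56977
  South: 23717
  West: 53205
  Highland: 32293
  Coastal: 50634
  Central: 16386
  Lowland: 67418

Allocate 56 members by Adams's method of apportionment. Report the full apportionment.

Standard divisor 300630/56 ≈ 5368.393; standard quotas: North 10.613, South 4.418, West 9.911, Highland 6.015, Coastal 9.432, Central 3.052, Lowland 12.558.
Rounding up gives 11, 5, 10, 7, 10, 4, 13 = 60 seats, so the divisor must be adjusted.
With modified divisor 5660: modified quotas North 10.067, South 4.190, West 9.400, Highland 5.705, Coastal 8.946, Central 2.895, Lowland 11.911.
Rounding up: North 11, South 5, West 10, Highland 6, Coastal 9, Central 3, Lowland 12 (total 56).

North 11, South 5, West 10, Highland 6, Coastal 9, Central 3, Lowland 12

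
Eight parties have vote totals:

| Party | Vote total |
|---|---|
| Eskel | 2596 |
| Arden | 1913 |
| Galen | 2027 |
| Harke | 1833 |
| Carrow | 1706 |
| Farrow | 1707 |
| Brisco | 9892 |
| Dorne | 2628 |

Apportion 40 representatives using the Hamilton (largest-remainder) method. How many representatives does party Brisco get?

16

Total 24302; standard divisor 24302/40 ≈ 607.55.
Standard quotas: Eskel 4.2729, Arden 3.1487, Galen 3.3364, Harke 3.0170, Carrow 2.8080, Farrow 2.8096, Brisco 16.2818, Dorne 4.3256.
Lower quotas: Eskel 4, Arden 3, Galen 3, Harke 3, Carrow 2, Farrow 2, Brisco 16, Dorne 4 (sum 37, leaving 3 seats).
Remainders in descending order: Farrow 0.8096, Carrow 0.8080, Galen 0.3364, Dorne 0.3256, Brisco 0.2818, Eskel 0.2729, Arden 0.1487, Harke 0.0170.
Largest remainders: Farrow, Carrow, Galen receive the extra seats.
Brisco receives 16.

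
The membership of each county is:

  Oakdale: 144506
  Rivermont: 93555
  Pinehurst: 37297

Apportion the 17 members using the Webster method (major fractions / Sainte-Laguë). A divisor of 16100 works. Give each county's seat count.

Oakdale: 9; Rivermont: 6; Pinehurst: 2

With modified divisor 16100: modified quotas Oakdale 8.976, Rivermont 5.811, Pinehurst 2.317.
Rounding to the nearest integer: Oakdale 9, Rivermont 6, Pinehurst 2 (total 17).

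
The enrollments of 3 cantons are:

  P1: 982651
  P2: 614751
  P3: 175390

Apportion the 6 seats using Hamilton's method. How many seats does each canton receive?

P1 3; P2 2; P3 1

Standard divisor: 1772792 ÷ 6 ≈ 295465.333.
Standard quotas: P1 3.3258, P2 2.0806, P3 0.5936.
Lower quotas: P1 3, P2 2, P3 0 (sum 5, leaving 1 seat).
Remainders in descending order: P3 0.5936, P1 0.3258, P2 0.0806.
The surplus seat goes to P3.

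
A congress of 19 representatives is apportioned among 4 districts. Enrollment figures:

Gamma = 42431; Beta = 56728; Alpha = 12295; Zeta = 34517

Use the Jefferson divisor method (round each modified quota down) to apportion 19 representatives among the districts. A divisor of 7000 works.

With modified divisor 7000: modified quotas Gamma 6.062, Beta 8.104, Alpha 1.756, Zeta 4.931.
Rounding down: Gamma 6, Beta 8, Alpha 1, Zeta 4 (total 19).

Gamma 6; Beta 8; Alpha 1; Zeta 4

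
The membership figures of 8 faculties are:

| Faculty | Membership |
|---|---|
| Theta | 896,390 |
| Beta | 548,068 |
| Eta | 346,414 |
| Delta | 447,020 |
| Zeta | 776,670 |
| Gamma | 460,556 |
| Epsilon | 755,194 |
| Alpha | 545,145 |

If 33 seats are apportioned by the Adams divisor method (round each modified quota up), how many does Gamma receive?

3

Standard divisor 4775457/33 ≈ 144710.818; standard quotas: Theta 6.194, Beta 3.787, Eta 2.394, Delta 3.089, Zeta 5.367, Gamma 3.183, Epsilon 5.219, Alpha 3.767.
Rounding up gives 7, 4, 3, 4, 6, 4, 6, 4 = 38 seats, so the divisor must be adjusted.
With modified divisor 164300: modified quotas Theta 5.456, Beta 3.336, Eta 2.108, Delta 2.721, Zeta 4.727, Gamma 2.803, Epsilon 4.596, Alpha 3.318.
Rounding up: Theta 6, Beta 4, Eta 3, Delta 3, Zeta 5, Gamma 3, Epsilon 5, Alpha 4 (total 33).
Gamma receives 3.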